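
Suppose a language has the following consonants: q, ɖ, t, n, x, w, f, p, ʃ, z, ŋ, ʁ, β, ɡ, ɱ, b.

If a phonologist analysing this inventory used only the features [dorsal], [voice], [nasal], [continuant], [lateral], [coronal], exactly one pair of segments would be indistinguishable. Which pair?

Both /ʁ/ and /w/ are [+dorsal], [+voice], [-nasal], [+continuant], [-lateral], [-coronal]. Since the list omits [labial], [round] and [high] — which do distinguish the voiced uvular fricative from the labial-velar glide — this pair collapses; all other pairs remain distinct.

ʁ, w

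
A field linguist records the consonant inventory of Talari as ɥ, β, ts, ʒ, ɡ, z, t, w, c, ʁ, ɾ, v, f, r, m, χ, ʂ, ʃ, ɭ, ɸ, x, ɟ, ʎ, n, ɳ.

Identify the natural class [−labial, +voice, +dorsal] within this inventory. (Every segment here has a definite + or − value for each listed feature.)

Eliminate segments failing any feature: /ɥ, β, w, v, f, m, ɸ/ are [+labial]; /ts, t, c, χ, ʂ, ʃ, x/ are [−voice]; /ʒ, z, ɾ, r, ɭ, n, ɳ/ are [−dorsal]. The remaining /ɡ, ʁ, ɟ, ʎ/ satisfy [−labial], [+voice], [+dorsal].

ɡ, ʁ, ɟ, ʎ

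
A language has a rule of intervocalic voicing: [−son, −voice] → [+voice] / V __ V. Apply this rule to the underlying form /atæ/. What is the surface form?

[adæ]

The only segment in the rule's environment that also matches [−son, −voice] is /t/. Applying [+voice] turns the voiceless alveolar stop into /d/ (voiced alveolar stop), giving [adæ].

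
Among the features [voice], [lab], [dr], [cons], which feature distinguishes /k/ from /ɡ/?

/k/ is the voiceless velar stop and /ɡ/ is the voiced velar stop. Both are [−labial], [−delayed release], [+consonantal]. /k/ is [−voice] while /ɡ/ is [+voice], so the distinguishing feature is [voice].

[voice]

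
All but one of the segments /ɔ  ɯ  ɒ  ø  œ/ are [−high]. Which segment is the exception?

ɯ

Every segment except /ɯ/ is [−high]. /ɯ/ (high back unrounded vowel) is [+high], so it is the exception.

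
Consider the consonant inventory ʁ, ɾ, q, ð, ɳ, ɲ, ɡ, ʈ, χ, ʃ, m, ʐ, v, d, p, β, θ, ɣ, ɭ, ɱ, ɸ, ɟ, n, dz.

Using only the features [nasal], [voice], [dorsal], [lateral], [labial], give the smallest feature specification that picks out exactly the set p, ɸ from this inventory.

The class [−voice], [+labial] has exactly /p, ɸ/ as its extension in this inventory. No smaller conjunction from the listed features achieves this: [+labial] alone would also admit /m, v, β, ɱ/; [−voice] alone would also admit /q, ʈ, χ, ʃ, …/; and checking the remaining single features turns up none with this extension.

[−voice, +labial]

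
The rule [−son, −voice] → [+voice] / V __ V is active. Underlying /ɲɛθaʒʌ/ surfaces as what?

The only segment in the rule's environment that also matches [−son, −voice] is /θ/. Applying [+voice] turns the voiceless dental fricative into /ð/ (voiced dental fricative), giving [ɲɛðaʒʌ].

[ɲɛðaʒʌ]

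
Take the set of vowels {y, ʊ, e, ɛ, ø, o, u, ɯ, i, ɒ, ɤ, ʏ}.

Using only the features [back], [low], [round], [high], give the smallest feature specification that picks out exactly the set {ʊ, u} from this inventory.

[+high, +back, +round]

The class [+high], [+back], [+round] has exactly /ʊ, u/ as its extension in this inventory. No smaller conjunction from the listed features achieves this: [+back, +round] alone would also admit /o, ɒ/; [+high, +round] alone would also admit /y, ʏ/; [+high, +back] alone would also admit /ɯ/; and checking the remaining two-feature bundles turns up none with this extension.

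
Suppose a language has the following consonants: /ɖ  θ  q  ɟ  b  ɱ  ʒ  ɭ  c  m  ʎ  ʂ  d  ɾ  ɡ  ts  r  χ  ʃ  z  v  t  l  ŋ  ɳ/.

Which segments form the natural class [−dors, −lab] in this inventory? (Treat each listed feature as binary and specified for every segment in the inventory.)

ɖ, θ, ʒ, ɭ, ʂ, d, ɾ, ts, r, ʃ, z, t, l, ɳ

Among the inventory, the [−dorsal] segments are /ɖ, θ, b, ɱ, ʒ, ɭ, m, ʂ, d, ɾ, ts, r, ʃ, z, v, t, l, ɳ/.
Then [−labial] leaves /ɖ, θ, ʒ, ɭ, ʂ, d, ɾ, ts, r, ʃ, z, t, l, ɳ/.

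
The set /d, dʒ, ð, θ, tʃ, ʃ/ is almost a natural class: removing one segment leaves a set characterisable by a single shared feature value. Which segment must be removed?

/θ, ð, dʒ, ʃ, tʃ/ are all [+distributed], but /d/ (voiced alveolar stop) is [−distributed]. No other single segment can be removed to leave a set sharing one feature value that the removed segment lacks, so /d/ is the odd one out.

d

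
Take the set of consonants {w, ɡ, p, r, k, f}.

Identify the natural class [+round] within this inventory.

w

The feature [round] marks segments produced with lip rounding. In this inventory /w/ has that property, so it is [+round]; /ɡ, p, r, k, f/ are [-round].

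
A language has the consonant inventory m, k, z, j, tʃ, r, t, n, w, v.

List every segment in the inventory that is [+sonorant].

The [+sonorant] segments here are /m, j, r, n, w/; the remaining /k, z, tʃ, t, v/ are [−sonorant].

m, j, r, n, w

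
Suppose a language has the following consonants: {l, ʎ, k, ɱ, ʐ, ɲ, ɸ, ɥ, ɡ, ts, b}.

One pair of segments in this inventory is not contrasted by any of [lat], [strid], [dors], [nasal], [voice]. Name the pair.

ɥ, ɡ

/ɥ/ (labial-palatal glide) and /ɡ/ (voiced velar stop) are both [−lateral], [−strident], [+dorsal], [−nasal], [+voice], so none of the listed features separates them. (They do differ in [sonorant], [continuant], [labial], [round] and [back], which are not among the given features.) Every other pair in the inventory differs on at least one listed feature.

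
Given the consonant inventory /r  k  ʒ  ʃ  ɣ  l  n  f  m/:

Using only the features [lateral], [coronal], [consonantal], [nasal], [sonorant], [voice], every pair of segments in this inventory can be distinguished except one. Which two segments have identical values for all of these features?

f, k

Both /f/ and /k/ are [-lateral], [-coronal], [+consonantal], [-nasal], [-sonorant], [-voice]. Since the list omits [continuant], [labial] and [dorsal] — which do distinguish the voiceless labiodental fricative from the voiceless velar stop — this pair collapses; all other pairs remain distinct.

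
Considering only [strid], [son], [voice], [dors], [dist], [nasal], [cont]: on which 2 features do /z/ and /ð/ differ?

/z/ is the voiced alveolar fricative and /ð/ is the voiced dental fricative. Both are [−sonorant], [+voice], [−dorsal], [−nasal], [+continuant]. /z/ is [+strident] while /ð/ is [−strident]; /z/ is [−distributed] while /ð/ is [+distributed], so the distinguishing features are [strident], [distributed].

[strident], [distributed]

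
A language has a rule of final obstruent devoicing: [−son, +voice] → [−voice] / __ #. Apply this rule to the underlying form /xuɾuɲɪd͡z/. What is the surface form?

[xuɾuɲɪt͡s]

Only the final segment /d͡z/ is both word-final and matches the structural description. It is a voiced alveolar affricate, so [−son, +voice] holds; changing it to [−voice] with all other features held fixed yields /t͡s/ (voiceless alveolar affricate). No other segment meets both the structural description and the environment, so the output is [xuɾuɲɪt͡s].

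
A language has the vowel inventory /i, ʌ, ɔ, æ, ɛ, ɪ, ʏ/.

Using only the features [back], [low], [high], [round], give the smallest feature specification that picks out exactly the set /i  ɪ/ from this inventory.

[+high, -round]

/i, ɪ/ are all [+high], [-round], and no other segment in the inventory matches both values. Dropping any one of them over-generates: [-round] alone would also admit /ʌ, æ, ɛ/; [+high] alone would also admit /ʏ/. No other single listed feature picks out exactly this set either, so fewer than two features will not do.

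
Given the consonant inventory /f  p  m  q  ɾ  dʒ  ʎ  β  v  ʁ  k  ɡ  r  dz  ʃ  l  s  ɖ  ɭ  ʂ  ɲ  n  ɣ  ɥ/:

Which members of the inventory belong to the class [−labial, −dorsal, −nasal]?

Eliminate segments failing any feature: /f, p, m, β, v, ɥ/ are [+labial]; /q, ʎ, ʁ, k, ɡ, ɲ, ɣ/ are [+dorsal]; /n/ is [+nasal]. The remaining /ɾ, dʒ, r, dz, ʃ, l, s, ɖ, ɭ, ʂ/ satisfy [−labial], [−dorsal], [−nasal].

ɾ, dʒ, r, dz, ʃ, l, s, ɖ, ɭ, ʂ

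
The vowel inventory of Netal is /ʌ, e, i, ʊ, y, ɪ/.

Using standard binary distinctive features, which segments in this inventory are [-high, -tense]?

Checking each segment against [-high], [-tense]: /ʌ/ (mid back unrounded lax vowel) satisfies every feature; every other segment in the inventory fails at least one.

ʌ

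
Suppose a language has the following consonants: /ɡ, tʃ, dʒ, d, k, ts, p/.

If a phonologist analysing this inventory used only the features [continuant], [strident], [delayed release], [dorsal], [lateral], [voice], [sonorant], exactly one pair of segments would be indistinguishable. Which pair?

On the given features, /ts/ and /tʃ/ have an identical profile: [-continuant], [+strident], [+delayed release], [-dorsal], [-lateral], [-voice], [-sonorant]. No other two segments in the inventory coincide on all 7 features. (They do differ in [anterior] and [distributed], which are not among the given features.)

ts, tʃ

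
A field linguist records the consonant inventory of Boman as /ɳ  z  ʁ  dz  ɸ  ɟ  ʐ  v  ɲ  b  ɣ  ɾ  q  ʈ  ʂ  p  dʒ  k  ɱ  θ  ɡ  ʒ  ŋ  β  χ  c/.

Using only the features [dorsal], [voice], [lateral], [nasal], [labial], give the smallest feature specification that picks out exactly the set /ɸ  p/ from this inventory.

/ɸ, p/ are all [−voice], [+labial], and no other segment in the inventory matches both values. Dropping any one of them over-generates: [+labial] alone would also admit /v, b, ɱ, β/; [−voice] alone would also admit /q, ʈ, ʂ, k, …/. No other single listed feature picks out exactly this set either, so fewer than two features will not do.

[−voice, +labial]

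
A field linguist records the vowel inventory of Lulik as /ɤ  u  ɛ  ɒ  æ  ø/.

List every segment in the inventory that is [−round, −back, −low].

ɛ

Checking each segment against [−round], [−back], [−low]: /ɛ/ (mid front unrounded lax vowel) satisfies every feature; every other segment in the inventory fails at least one.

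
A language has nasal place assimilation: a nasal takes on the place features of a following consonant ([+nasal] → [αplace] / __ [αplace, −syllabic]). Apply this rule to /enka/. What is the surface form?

[eŋka]

In /enka/, the nasal /n/ precedes /k/, which is [+dorsal]. The nasal assimilates in place, becoming the [+dorsal] nasal /ŋ/. The surface form is [eŋka].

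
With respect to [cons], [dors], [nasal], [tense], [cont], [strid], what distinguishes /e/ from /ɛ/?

[tense]

/e/ (mid front unrounded tense vowel) and /ɛ/ (mid front unrounded lax vowel) agree on [−consonantal], [+dorsal], [−nasal], [+continuant], [−strident]. They differ on [tense] (/e/ [+], /ɛ/ [−]).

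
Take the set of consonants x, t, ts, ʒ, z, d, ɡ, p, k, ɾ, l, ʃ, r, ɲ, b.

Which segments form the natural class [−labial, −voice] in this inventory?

x, t, ts, k, ʃ

Checking each segment against [−labial], [−voice]: /x/ (voiceless velar fricative), /t/ (voiceless alveolar stop), /ts/ (voiceless alveolar affricate), /k/ (voiceless velar stop), /ʃ/ (voiceless postalveolar fricative) satisfy every feature; every other segment in the inventory fails at least one.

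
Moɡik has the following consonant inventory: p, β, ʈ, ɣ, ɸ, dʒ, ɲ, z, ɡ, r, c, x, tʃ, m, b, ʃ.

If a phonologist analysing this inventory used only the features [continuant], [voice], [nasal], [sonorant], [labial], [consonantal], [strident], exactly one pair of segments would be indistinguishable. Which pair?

Both /ʈ/ and /c/ are [-continuant], [-voice], [-nasal], [-sonorant], [-labial], [+consonantal], [-strident]. Since the list omits [dorsal] — which does distinguish the voiceless retroflex stop from the voiceless palatal stop — this pair collapses; all other pairs remain distinct.

ʈ, c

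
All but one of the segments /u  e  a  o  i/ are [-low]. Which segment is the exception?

a

Every segment except /a/ is [-low]. /a/ (low unrounded vowel) is [+low], so it is the exception.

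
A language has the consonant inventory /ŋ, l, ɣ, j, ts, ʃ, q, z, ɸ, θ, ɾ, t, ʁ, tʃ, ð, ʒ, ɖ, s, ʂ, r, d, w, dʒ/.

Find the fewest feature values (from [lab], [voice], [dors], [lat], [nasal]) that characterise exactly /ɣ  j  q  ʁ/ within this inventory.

[-nasal, -lab, +dors]

Every target segment is [-nasal], [-labial], [+dorsal]; each remaining inventory member fails at least one of these. Each conjunct is needed — [-labial, +dorsal] alone would also admit /ŋ/; [-nasal, +dorsal] alone would also admit /w/; [-nasal, -labial] alone would also admit /l, ts, ʃ, z, …/ — and no other combination of two listed features has exactly this extension, so three is the minimum.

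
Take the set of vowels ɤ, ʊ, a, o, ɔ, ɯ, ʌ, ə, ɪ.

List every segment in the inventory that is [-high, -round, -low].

Checking each segment against [-high], [-round], [-low]: /ɤ/ (mid back unrounded tense vowel), /ʌ/ (mid back unrounded lax vowel), /ə/ (mid central vowel (schwa)) satisfy every feature; every other segment in the inventory fails at least one.

ɤ, ʌ, ə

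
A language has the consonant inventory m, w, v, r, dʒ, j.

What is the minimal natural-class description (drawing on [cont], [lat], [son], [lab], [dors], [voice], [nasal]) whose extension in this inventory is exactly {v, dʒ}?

[−son]

/v, dʒ/ are exactly the [−sonorant] segments in the inventory, so a single feature suffices.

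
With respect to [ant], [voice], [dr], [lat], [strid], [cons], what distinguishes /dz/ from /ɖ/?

/dz/ (voiced alveolar affricate) and /ɖ/ (voiced retroflex stop) agree on [+voice], [-lateral], [+consonantal]. They differ on [strident] (/dz/ [+], /ɖ/ [-]), [delayed release] (/dz/ [+], /ɖ/ [-]), [anterior] (/dz/ [+], /ɖ/ [-]).

[strident], [delayed release], [anterior]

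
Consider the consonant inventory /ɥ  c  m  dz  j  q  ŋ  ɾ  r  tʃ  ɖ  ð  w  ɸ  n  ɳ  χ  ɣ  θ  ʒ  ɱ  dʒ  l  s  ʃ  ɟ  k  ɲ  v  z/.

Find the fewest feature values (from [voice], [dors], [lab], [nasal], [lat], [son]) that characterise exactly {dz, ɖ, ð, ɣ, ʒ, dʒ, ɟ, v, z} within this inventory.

Every target segment is [−sonorant], [+voice]; each remaining inventory member fails at least one of these. Each conjunct is needed — [+voice] alone would also admit /ɥ, m, j, ŋ, …/; [−sonorant] alone would also admit /c, q, tʃ, ɸ, …/ — and no other single listed feature has exactly this extension, so two is the minimum.

[−son, +voice]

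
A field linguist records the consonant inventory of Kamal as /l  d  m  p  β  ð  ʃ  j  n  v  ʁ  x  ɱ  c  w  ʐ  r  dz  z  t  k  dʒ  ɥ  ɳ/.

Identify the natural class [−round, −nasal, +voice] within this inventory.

Checking each segment against [−round], [−nasal], [+voice]: /l/ (alveolar lateral approximant), /d/ (voiced alveolar stop), /β/ (voiced bilabial fricative), /ð/ (voiced dental fricative), /j/ (palatal glide), /v/ (voiced labiodental fricative), among others, satisfy every feature; every other segment in the inventory fails at least one.

l, d, β, ð, j, v, ʁ, ʐ, r, dz, z, dʒ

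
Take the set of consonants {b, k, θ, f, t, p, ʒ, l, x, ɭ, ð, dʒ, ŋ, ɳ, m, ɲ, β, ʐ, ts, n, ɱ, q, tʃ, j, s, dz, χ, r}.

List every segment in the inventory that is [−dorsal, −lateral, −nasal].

Checking each segment against [−dorsal], [−lateral], [−nasal]: /b/ (voiced bilabial stop), /θ/ (voiceless dental fricative), /f/ (voiceless labiodental fricative), /t/ (voiceless alveolar stop), /p/ (voiceless bilabial stop), /ʒ/ (voiced postalveolar fricative), among others, satisfy every feature; every other segment in the inventory fails at least one.

b, θ, f, t, p, ʒ, ð, dʒ, β, ʐ, ts, tʃ, s, dz, r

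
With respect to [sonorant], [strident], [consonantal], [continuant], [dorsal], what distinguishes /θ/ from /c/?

[continuant], [dorsal]

The two segments share [-sonorant], [-strident], [+consonantal]. The only features from the list on which they differ: /θ/ is [+continuant] while /c/ is [-continuant]; /θ/ is [-dorsal] while /c/ is [+dorsal].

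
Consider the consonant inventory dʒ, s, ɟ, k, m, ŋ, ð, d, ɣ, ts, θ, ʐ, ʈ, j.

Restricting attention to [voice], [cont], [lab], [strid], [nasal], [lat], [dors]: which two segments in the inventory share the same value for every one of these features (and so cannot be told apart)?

ɣ, j

Both /ɣ/ and /j/ are [+voice], [+continuant], [−labial], [−strident], [−nasal], [−lateral], [+dorsal]. Since the list omits [sonorant] and [back] — which do distinguish the voiced velar fricative from the palatal glide — this pair collapses; all other pairs remain distinct.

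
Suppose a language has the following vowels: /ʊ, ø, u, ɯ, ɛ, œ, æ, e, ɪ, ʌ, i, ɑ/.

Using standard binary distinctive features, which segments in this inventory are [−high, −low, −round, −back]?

ɛ, e

Checking each segment against [−high], [−low], [−round], [−back]: /ɛ/ (mid front unrounded lax vowel), /e/ (mid front unrounded tense vowel) satisfy every feature; every other segment in the inventory fails at least one.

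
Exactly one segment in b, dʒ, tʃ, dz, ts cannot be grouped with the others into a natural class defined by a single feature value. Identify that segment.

/tʃ, dʒ, ts, dz/ are all [+delayed release], but /b/ (voiced bilabial stop) is [−delayed release]. No other single segment can be removed to leave a set sharing one feature value that the removed segment lacks, so /b/ is the odd one out.

b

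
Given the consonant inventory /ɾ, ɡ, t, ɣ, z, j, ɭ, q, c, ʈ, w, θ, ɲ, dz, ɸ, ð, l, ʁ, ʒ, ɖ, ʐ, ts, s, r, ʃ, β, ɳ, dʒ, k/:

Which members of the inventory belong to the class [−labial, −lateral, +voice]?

Eliminate segments failing any feature: /t, q, c, ʈ, θ, ts, s, ʃ, k/ are [−voice]; /ɭ, l/ are [+lateral]; /w, ɸ, β/ are [+labial]. The remaining /ɾ, ɡ, ɣ, z, j, ɲ, dz, ð, ʁ, ʒ, ɖ, ʐ, r, ɳ, dʒ/ satisfy [−labial], [−lateral], [+voice].

ɾ, ɡ, ɣ, z, j, ɲ, dz, ð, ʁ, ʒ, ɖ, ʐ, r, ɳ, dʒ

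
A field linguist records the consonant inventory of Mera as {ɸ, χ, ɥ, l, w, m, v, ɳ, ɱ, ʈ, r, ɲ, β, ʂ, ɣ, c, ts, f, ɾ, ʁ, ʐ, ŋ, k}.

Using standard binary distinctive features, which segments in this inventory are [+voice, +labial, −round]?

m, v, ɱ, β

Eliminate segments failing any feature: /ɸ, χ, ʈ, ʂ, c, ts, f, k/ are [−voice]; /ɥ, w/ are [+round]; /l, ɳ, r, ɲ, ɣ, ɾ, ʁ, ʐ, ŋ/ are [−labial]. The remaining /m, v, ɱ, β/ satisfy [+voice], [+labial], [−round].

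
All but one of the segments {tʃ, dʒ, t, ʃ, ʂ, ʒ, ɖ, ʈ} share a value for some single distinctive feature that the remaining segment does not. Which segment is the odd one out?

[anterior] groups all but one: /tʃ, ʈ, dʒ, ʂ, ʒ, ɖ, ʃ/ share [-anterior] while /t/ (voiceless alveolar stop) alone is [+anterior]. Removing any other segment would not leave a single-feature class that excludes it.

t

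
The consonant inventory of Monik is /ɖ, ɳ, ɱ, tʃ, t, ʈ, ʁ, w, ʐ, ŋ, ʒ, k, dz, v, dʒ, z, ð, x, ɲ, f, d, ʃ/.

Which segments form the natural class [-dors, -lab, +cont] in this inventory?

First, the [-dorsal] segments are /ɖ, ɳ, ɱ, tʃ, t, ʈ, ʐ, ʒ, dz, v, dʒ, z, ð, f, d, ʃ/.
Among these, [-labial] gives /ɖ, ɳ, tʃ, t, ʈ, ʐ, ʒ, dz, dʒ, z, ð, d, ʃ/.
Of those, [+continuant] leaves /ʐ, ʒ, z, ð, ʃ/.

ʐ, ʒ, z, ð, ʃ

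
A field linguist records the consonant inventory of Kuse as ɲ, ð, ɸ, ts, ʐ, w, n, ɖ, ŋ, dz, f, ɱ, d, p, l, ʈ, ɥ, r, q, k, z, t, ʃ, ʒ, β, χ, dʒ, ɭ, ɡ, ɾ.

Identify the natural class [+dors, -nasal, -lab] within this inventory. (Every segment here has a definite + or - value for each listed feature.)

q, k, χ, ɡ

Checking each segment against [+dorsal], [-nasal], [-labial]: /q/ (voiceless uvular stop), /k/ (voiceless velar stop), /χ/ (voiceless uvular fricative), /ɡ/ (voiced velar stop) satisfy every feature; every other segment in the inventory fails at least one.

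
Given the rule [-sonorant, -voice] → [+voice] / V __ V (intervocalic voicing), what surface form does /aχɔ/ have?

[aʁɔ]

/χ/ satisfies [-sonorant, -voice] and sits in V __ V. The [+voice] counterpart of the voiceless uvular fricative is /ʁ/. Other segments in /aχɔ/ either fail the structural description or are not in the environment, so the surface form is [aʁɔ].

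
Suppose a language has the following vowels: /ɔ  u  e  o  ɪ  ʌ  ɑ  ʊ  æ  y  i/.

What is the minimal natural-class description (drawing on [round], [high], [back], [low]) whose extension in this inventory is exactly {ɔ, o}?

[-high, +round]

/ɔ, o/ are all [-high], [+round], and no other segment in the inventory matches both values. Dropping any one of them over-generates: [+round] alone would also admit /u, ʊ, y/; [-high] alone would also admit /e, ʌ, ɑ, æ/. No other single listed feature picks out exactly this set either, so fewer than two features will not do.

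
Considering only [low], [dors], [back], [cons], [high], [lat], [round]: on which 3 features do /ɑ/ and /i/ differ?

/ɑ/ (low back unrounded vowel) and /i/ (high front unrounded tense vowel) agree on [+dorsal], [−consonantal], [−lateral], [−round]. They differ on [high] (/ɑ/ [−], /i/ [+]), [low] (/ɑ/ [+], /i/ [−]), [back] (/ɑ/ [+], /i/ [−]).

[high], [low], [back]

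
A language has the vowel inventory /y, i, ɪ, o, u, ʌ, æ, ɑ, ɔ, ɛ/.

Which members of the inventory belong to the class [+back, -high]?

o, ʌ, ɑ, ɔ

Eliminate segments failing any feature: /y, i, ɪ, æ, ɛ/ are [-back]; /u/ is [+high]. The remaining /o, ʌ, ɑ, ɔ/ satisfy [+back], [-high].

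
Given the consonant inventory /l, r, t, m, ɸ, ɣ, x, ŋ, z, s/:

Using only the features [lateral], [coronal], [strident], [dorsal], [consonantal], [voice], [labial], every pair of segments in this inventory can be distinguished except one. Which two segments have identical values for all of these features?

/ŋ/ (velar nasal) and /ɣ/ (voiced velar fricative) are both [-lateral], [-coronal], [-strident], [+dorsal], [+consonantal], [+voice], [-labial], so none of the listed features separates them. (They do differ in [sonorant], [nasal] and [continuant], which are not among the given features.) Every other pair in the inventory differs on at least one listed feature.

ŋ, ɣ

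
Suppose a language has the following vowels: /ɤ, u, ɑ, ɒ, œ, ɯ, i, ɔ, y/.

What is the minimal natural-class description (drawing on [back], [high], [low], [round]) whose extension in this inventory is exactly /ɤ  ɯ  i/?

[-low, -round]

Every target segment is [-low], [-round]; each remaining inventory member fails at least one of these. Each conjunct is needed — [-round] alone would also admit /ɑ/; [-low] alone would also admit /u, œ, ɔ, y/ — and no other single listed feature has exactly this extension, so two is the minimum.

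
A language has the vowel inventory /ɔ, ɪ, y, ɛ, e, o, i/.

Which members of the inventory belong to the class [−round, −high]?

ɛ, e

Among the inventory, the [−round] segments are /ɪ, ɛ, e, i/.
Among these, [−high] leaves /ɛ, e/.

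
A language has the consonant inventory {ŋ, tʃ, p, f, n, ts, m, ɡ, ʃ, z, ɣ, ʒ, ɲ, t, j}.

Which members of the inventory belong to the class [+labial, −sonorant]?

p, f

Eliminate segments failing any feature: /ŋ, tʃ, n, ts, ɡ, ʃ, z, ɣ, ʒ, ɲ, t, j/ are [−labial]; /m/ is [+sonorant]. The remaining /p, f/ satisfy [+labial], [−sonorant].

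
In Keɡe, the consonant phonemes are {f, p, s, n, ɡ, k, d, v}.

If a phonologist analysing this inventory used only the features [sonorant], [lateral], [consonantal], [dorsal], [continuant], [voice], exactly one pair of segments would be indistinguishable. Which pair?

s, f

Both /s/ and /f/ are [-sonorant], [-lateral], [+consonantal], [-dorsal], [+continuant], [-voice]. Since the list omits [labial] and [coronal] — which do distinguish the voiceless alveolar fricative from the voiceless labiodental fricative — this pair collapses; all other pairs remain distinct.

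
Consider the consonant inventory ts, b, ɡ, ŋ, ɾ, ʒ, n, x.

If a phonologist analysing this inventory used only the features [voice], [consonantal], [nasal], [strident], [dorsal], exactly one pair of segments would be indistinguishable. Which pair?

/ɾ/ (alveolar tap) and /b/ (voiced bilabial stop) are both [+voice], [+consonantal], [-nasal], [-strident], [-dorsal], so none of the listed features separates them. (They do differ in [sonorant], [labial] and [coronal], which are not among the given features.) Every other pair in the inventory differs on at least one listed feature.

ɾ, b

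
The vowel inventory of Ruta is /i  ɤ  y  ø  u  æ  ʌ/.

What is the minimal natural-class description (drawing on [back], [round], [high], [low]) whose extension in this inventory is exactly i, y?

[+high, -back]

Every target segment is [+high], [-back]; each remaining inventory member fails at least one of these. Each conjunct is needed — [-back] alone would also admit /ø, æ/; [+high] alone would also admit /u/ — and no other single listed feature has exactly this extension, so two is the minimum.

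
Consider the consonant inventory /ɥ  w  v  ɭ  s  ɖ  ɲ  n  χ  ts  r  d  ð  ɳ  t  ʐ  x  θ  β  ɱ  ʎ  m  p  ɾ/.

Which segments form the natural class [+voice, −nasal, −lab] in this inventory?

ɭ, ɖ, r, d, ð, ʐ, ʎ, ɾ

Among the inventory, the [+voice] segments are /ɥ, w, v, ɭ, ɖ, ɲ, n, r, d, ð, ɳ, ʐ, β, ɱ, ʎ, m, ɾ/.
Then [−nasal] gives /ɥ, w, v, ɭ, ɖ, r, d, ð, ʐ, β, ʎ, ɾ/.
Among these, [−labial] leaves /ɭ, ɖ, r, d, ð, ʐ, ʎ, ɾ/.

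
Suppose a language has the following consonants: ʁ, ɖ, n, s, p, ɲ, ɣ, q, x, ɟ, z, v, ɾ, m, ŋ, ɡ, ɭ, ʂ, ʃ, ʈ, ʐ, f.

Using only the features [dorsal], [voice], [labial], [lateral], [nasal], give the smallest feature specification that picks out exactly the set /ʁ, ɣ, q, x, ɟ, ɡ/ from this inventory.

[−nasal, +dorsal]

The class [−nasal], [+dorsal] has exactly /ʁ, ɣ, q, x, ɟ, ɡ/ as its extension in this inventory. No smaller conjunction from the listed features achieves this: [+dorsal] alone would also admit /ɲ, ŋ/; [−nasal] alone would also admit /ɖ, s, p, z, …/; and checking the remaining single features turns up none with this extension.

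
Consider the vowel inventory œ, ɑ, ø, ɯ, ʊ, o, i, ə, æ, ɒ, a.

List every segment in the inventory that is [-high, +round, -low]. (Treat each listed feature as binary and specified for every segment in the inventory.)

œ, ø, o

Eliminate segments failing any feature: /ɑ, ə, æ, a/ are [-round]; /ɯ, ʊ, i/ are [+high]; /ɒ/ is [+low]. The remaining /œ, ø, o/ satisfy [-high], [+round], [-low].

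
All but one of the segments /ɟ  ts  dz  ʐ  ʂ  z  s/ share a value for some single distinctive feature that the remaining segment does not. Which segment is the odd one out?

ɟ

/ts, ʂ, s, z, dz, ʐ/ are all [+strident], but /ɟ/ (voiced palatal stop) is [−strident]. No other single segment can be removed to leave a set sharing one feature value that the removed segment lacks, so /ɟ/ is the odd one out.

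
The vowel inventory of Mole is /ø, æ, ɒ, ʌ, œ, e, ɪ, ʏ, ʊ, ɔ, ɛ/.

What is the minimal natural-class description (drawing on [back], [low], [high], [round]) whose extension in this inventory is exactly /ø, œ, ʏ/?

The class [−back], [+round] has exactly /ø, œ, ʏ/ as its extension in this inventory. No smaller conjunction from the listed features achieves this: [+round] alone would also admit /ɒ, ʊ, ɔ/; [−back] alone would also admit /æ, e, ɪ, ɛ/; and checking the remaining single features turns up none with this extension.

[−back, +round]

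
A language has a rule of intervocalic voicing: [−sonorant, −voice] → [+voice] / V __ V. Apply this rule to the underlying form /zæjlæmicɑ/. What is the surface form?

[zæjlæmiɟɑ]

The only segment in the rule's environment that also matches [−sonorant, −voice] is /c/. Applying [+voice] turns the voiceless palatal stop into /ɟ/ (voiced palatal stop), giving [zæjlæmiɟɑ].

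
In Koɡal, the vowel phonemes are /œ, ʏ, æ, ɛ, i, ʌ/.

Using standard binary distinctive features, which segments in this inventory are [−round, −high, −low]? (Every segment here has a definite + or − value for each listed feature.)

ɛ, ʌ

Eliminate segments failing any feature: /œ, ʏ/ are [+round]; /æ/ is [+low]; /i/ is [+high]. The remaining /ɛ, ʌ/ satisfy [−round], [−high], [−low].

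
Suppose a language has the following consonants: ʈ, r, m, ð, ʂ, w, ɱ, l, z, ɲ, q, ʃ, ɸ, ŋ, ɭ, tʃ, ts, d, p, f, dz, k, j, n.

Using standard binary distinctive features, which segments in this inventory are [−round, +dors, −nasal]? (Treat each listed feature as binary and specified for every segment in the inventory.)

Eliminate segments failing any feature: /ʈ, r, m, ð, ʂ, ɱ, l, z, ʃ, ɸ, ɭ, tʃ, ts, d, p, f, dz, n/ are [−dorsal]; /w/ is [+round]; /ɲ, ŋ/ are [+nasal]. The remaining /q, k, j/ satisfy [−round], [+dorsal], [−nasal].

q, k, j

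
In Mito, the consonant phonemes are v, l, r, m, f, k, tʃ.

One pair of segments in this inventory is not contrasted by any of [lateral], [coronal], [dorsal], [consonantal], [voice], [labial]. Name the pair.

m, v

On the given features, /m/ and /v/ have an identical profile: [−lateral], [−coronal], [−dorsal], [+consonantal], [+voice], [+labial]. No other two segments in the inventory coincide on all 6 features. (They do differ in [sonorant], [nasal] and [continuant], which are not among the given features.)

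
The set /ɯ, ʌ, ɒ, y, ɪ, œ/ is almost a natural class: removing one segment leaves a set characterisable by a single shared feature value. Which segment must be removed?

The remaining segments after removing /ɒ/ share [−low]; /ɒ/ (low back rounded vowel) is [+low]. For every other candidate removal, the leftover set fails to share any single feature value that the removed segment lacks.

ɒ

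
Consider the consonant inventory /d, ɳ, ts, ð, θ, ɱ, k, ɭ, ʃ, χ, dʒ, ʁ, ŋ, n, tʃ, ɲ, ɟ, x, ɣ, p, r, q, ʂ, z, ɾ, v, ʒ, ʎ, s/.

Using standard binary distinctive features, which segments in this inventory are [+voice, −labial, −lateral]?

Among the inventory, the [+voice] segments are /d, ɳ, ð, ɱ, ɭ, dʒ, ʁ, ŋ, n, ɲ, ɟ, ɣ, r, z, ɾ, v, ʒ, ʎ/.
Of those, [−labial] gives /d, ɳ, ð, ɭ, dʒ, ʁ, ŋ, n, ɲ, ɟ, ɣ, r, z, ɾ, ʒ, ʎ/.
Then [−lateral] leaves /d, ɳ, ð, dʒ, ʁ, ŋ, n, ɲ, ɟ, ɣ, r, z, ɾ, ʒ/.

d, ɳ, ð, dʒ, ʁ, ŋ, n, ɲ, ɟ, ɣ, r, z, ɾ, ʒ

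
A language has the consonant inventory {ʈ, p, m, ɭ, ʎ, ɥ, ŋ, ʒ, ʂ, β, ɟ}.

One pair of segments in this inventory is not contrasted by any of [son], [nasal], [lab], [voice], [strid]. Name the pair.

ɭ, ʎ

Both /ɭ/ and /ʎ/ are [+sonorant], [-nasal], [-labial], [+voice], [-strident]. Since the list omits [dorsal] — which does distinguish the retroflex lateral approximant from the palatal lateral approximant — this pair collapses; all other pairs remain distinct.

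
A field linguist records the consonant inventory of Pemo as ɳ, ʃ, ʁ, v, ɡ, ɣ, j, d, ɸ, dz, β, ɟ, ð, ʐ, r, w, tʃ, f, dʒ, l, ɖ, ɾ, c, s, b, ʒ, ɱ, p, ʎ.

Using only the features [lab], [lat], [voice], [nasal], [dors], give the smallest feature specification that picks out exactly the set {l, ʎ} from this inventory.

[+lat]

The target set is precisely the extension of [+lateral] in this inventory.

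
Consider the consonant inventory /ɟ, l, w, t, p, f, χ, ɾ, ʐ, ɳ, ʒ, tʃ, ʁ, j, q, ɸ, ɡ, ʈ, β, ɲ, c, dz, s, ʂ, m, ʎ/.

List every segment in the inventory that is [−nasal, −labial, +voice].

Eliminate segments failing any feature: /w, p, f, ɸ, β/ are [+labial]; /t, χ, tʃ, q, ʈ, c, s, ʂ/ are [−voice]; /ɳ, ɲ, m/ are [+nasal]. The remaining /ɟ, l, ɾ, ʐ, ʒ, ʁ, j, ɡ, dz, ʎ/ satisfy [−nasal], [−labial], [+voice].

ɟ, l, ɾ, ʐ, ʒ, ʁ, j, ɡ, dz, ʎ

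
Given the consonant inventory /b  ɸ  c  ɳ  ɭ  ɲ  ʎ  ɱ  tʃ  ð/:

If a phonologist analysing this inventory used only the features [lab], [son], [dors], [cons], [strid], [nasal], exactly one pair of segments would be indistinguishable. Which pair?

b, ɸ

Both /b/ and /ɸ/ are [+labial], [-sonorant], [-dorsal], [+consonantal], [-strident], [-nasal]. Since the list omits [voice] and [continuant] — which do distinguish the voiced bilabial stop from the voiceless bilabial fricative — this pair collapses; all other pairs remain distinct.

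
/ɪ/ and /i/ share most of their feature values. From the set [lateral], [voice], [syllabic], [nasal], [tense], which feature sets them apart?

[tense]

/ɪ/ is the high front unrounded lax vowel and /i/ is the high front unrounded tense vowel. Both are [−lateral], [+voice], [+syllabic], [−nasal]. /ɪ/ is [−tense] while /i/ is [+tense], so the distinguishing feature is [tense].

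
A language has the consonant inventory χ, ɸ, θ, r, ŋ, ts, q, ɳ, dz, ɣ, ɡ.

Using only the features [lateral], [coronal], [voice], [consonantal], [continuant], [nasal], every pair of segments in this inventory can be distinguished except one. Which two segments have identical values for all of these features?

Both /ɸ/ and /χ/ are [-lateral], [-coronal], [-voice], [+consonantal], [+continuant], [-nasal]. Since the list omits [labial] and [dorsal] — which do distinguish the voiceless bilabial fricative from the voiceless uvular fricative — this pair collapses; all other pairs remain distinct.

ɸ, χ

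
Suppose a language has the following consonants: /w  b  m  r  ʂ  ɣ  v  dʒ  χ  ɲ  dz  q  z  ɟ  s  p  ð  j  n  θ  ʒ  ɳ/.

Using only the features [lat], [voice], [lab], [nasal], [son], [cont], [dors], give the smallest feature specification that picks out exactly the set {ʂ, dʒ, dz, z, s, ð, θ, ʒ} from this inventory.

The class [-sonorant], [-labial], [-dorsal] has exactly /ʂ, dʒ, dz, z, s, ð, θ, ʒ/ as its extension in this inventory. No smaller conjunction from the listed features achieves this: [-labial, -dorsal] alone would also admit /r, n, ɳ/; [-sonorant, -dorsal] alone would also admit /b, v, p/; [-sonorant, -labial] alone would also admit /ɣ, χ, q, ɟ/; and checking the remaining two-feature bundles turns up none with this extension.

[-son, -lab, -dors]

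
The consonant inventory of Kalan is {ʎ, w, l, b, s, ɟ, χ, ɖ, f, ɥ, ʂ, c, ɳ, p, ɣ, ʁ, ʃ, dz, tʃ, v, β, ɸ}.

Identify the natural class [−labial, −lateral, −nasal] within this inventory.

Checking each segment against [−labial], [−lateral], [−nasal]: /s/ (voiceless alveolar fricative), /ɟ/ (voiced palatal stop), /χ/ (voiceless uvular fricative), /ɖ/ (voiced retroflex stop), /ʂ/ (voiceless retroflex fricative), /c/ (voiceless palatal stop), among others, satisfy every feature; every other segment in the inventory fails at least one.

s, ɟ, χ, ɖ, ʂ, c, ɣ, ʁ, ʃ, dz, tʃ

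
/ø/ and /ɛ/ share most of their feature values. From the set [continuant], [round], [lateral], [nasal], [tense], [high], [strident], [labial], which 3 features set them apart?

[labial], [round], [tense]

/ø/ (mid front rounded tense vowel) and /ɛ/ (mid front unrounded lax vowel) agree on [+continuant], [−lateral], [−nasal], [−high], [−strident]. They differ on [labial] (/ø/ [+], /ɛ/ [−]), [round] (/ø/ [+], /ɛ/ [−]), [tense] (/ø/ [+], /ɛ/ [−]).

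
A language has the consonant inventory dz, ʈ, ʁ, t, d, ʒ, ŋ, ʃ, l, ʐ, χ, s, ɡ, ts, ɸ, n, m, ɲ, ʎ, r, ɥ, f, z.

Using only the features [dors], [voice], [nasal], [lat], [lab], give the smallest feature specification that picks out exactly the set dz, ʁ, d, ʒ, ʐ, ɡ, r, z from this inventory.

The class [+voice], [-nasal], [-lateral], [-labial] has exactly /dz, ʁ, d, ʒ, ʐ, ɡ, r, z/ as its extension in this inventory. No smaller conjunction from the listed features achieves this: [-nasal, -lateral, -labial] alone would also admit /ʈ, t, ʃ, χ, …/; [+voice, -lateral, -labial] alone would also admit /ŋ, n, ɲ/; [+voice, -nasal, -labial] alone would also admit /l, ʎ/; [+voice, -nasal, -lateral] alone would also admit /ɥ/; and checking the remaining three-feature bundles turns up none with this extension.

[+voice, -nasal, -lat, -lab]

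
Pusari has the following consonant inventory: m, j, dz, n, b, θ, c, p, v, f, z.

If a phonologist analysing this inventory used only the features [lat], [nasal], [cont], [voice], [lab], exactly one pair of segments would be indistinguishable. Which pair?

Both /j/ and /z/ are [−lateral], [−nasal], [+continuant], [+voice], [−labial]. Since the list omits [sonorant], [strident] and [dorsal] — which do distinguish the palatal glide from the voiced alveolar fricative — this pair collapses; all other pairs remain distinct.

j, z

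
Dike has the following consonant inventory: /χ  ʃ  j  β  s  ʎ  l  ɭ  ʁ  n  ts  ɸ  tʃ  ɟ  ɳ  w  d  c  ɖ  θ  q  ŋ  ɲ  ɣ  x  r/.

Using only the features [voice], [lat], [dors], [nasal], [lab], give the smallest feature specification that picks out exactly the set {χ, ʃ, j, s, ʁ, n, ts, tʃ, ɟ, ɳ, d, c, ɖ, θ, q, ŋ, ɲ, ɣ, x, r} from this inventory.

/χ, ʃ, j, s, ʁ, n, ts, tʃ, ɟ, ɳ, d, c, ɖ, θ, q, ŋ, ɲ, ɣ, x, r/ are all [−lateral], [−labial], and no other segment in the inventory matches both values. Dropping any one of them over-generates: [−labial] alone would also admit /ʎ, l, ɭ/; [−lateral] alone would also admit /β, ɸ, w/. No other single listed feature picks out exactly this set either, so fewer than two features will not do.

[−lat, −lab]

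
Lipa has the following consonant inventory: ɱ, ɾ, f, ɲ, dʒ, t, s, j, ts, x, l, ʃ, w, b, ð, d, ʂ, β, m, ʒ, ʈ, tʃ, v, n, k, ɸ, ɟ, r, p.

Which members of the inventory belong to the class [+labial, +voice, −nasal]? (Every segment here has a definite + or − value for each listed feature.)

w, b, β, v

Eliminate segments failing any feature: /ɱ, m/ are [+nasal]; /ɾ, ɲ, dʒ, t, s, j, ts, x, l, ʃ, ð, d, ʂ, ʒ, ʈ, tʃ, n, k, ɟ, r/ are [−labial]; /f, ɸ, p/ are [−voice]. The remaining /w, b, β, v/ satisfy [+labial], [+voice], [−nasal].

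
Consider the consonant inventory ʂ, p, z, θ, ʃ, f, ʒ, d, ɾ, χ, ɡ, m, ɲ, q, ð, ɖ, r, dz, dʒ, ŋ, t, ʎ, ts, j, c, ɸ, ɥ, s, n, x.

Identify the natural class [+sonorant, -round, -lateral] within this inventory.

ɾ, m, ɲ, r, ŋ, j, n

Eliminate segments failing any feature: /ʂ, p, z, θ, ʃ, f, ʒ, d, χ, ɡ, q, ð, ɖ, dz, dʒ, t, ts, c, ɸ, s, x/ are [-sonorant]; /ʎ/ is [+lateral]; /ɥ/ is [+round]. The remaining /ɾ, m, ɲ, r, ŋ, j, n/ satisfy [+sonorant], [-round], [-lateral].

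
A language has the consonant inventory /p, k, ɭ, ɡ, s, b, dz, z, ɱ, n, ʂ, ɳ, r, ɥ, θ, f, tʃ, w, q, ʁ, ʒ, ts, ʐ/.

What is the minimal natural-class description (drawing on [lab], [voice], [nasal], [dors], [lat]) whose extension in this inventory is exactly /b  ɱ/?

[+voice, +lab, −dors]

The class [+voice], [+labial], [−dorsal] has exactly /b, ɱ/ as its extension in this inventory. No smaller conjunction from the listed features achieves this: [+labial, −dorsal] alone would also admit /p, f/; [+voice, −dorsal] alone would also admit /ɭ, dz, z, n, …/; [+voice, +labial] alone would also admit /ɥ, w/; and checking the remaining two-feature bundles turns up none with this extension.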